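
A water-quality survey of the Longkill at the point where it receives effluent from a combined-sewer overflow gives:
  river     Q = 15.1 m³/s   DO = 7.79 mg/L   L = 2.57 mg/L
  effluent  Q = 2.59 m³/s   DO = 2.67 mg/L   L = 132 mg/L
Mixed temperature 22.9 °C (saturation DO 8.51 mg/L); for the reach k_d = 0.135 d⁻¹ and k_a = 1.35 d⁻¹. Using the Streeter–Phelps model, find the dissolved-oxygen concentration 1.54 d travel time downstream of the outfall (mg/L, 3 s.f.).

Mixed DO = (15.1×7.79 + 2.59×2.67)/(15.1+2.59) = 124.5/17.69 = 7.040 mg/L.
Mixed L₀ = (15.1×2.57 + 2.59×132)/(17.69) = 380.7/17.69 = 21.52 mg/L.
Initial deficit D₀ = C_s − DO₀ = 8.51 − 7.040 = 1.470 mg/L.
D(1.54) = [0.135×21.52/(1.35−0.135)](e^(−0.135×1.54) − e^(−1.35×1.54)) + 1.470 e^(−1.35×1.54)
= 2.391 × (0.8123 − 0.1251) + 1.470 × 0.1251 = 1.827 mg/L.
DO = 8.51 − 1.827 = 6.683 mg/L.

DO ≈ 6.68 mg/L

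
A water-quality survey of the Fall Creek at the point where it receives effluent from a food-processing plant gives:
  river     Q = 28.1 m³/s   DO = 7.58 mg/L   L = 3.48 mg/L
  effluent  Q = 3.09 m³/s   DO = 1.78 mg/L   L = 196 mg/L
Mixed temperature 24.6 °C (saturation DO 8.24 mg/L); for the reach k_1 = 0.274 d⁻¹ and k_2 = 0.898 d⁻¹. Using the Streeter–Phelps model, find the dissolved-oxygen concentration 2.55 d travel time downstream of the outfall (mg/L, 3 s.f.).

DO ≈ 4.19 mg/L

Mixed DO = (28.1×7.58 + 3.09×1.78)/(28.1+3.09) = 218.5/31.19 = 7.005 mg/L.
Mixed L₀ = (28.1×3.48 + 3.09×196)/(31.19) = 703.4/31.19 = 22.55 mg/L.
Initial deficit D₀ = C_s − DO₀ = 8.24 − 7.005 = 1.235 mg/L.
D(2.55) = [0.274×22.55/(0.898−0.274)](e^(−0.274×2.55) − e^(−0.898×2.55)) + 1.235 e^(−0.898×2.55)
= 9.903 × (0.4972 − 0.1013) + 1.235 × 0.1013 = 4.046 mg/L.
DO = 8.24 − 4.046 = 4.194 mg/L.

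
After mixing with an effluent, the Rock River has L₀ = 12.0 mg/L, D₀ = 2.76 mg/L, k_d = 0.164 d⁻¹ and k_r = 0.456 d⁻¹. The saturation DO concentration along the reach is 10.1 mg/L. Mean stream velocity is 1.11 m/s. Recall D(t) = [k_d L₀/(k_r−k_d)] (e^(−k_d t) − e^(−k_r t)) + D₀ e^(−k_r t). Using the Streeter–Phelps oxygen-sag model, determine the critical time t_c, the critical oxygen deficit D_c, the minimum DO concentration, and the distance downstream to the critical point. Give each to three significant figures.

t_c ≈ 1.70 d; D_c ≈ 3.27 mg/L; min DO ≈ 6.83 mg/L; x_c ≈ 163 km

With k_r/k_d = 2.780 and 1 − D₀(k_r−k_d)/(k_d L₀) = 0.5905,
t_c = ln(2.780 × 0.5905) / (0.456 − 0.164) = ln(1.642) / 0.2920 = 0.4958/0.2920 = 1.698 d.
L(t_c) = L₀ e^(−k_d t_c) = 12.0 × 0.7569 = 9.083 mg/L, and at the critical point k_r D_c = k_d L, so D_c = (0.164/0.456) × 9.083 = 3.267 mg/L.
Minimum DO = C_s − D_c = 10.1 − 3.267 = 6.833 mg/L.
x_c = v t_c = 1.11 m/s × 1.698 d × 86400 s/d = 162800 m ≈ 163 km.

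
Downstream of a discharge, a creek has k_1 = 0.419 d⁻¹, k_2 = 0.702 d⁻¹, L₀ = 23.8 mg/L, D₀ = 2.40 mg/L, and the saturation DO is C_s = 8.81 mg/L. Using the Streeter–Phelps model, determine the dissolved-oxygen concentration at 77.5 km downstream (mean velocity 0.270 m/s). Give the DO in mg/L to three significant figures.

Travel time t = x/v = 77.5 km / (0.270 m/s) = 77500 m / 0.270 m/s = 287000 s = 3.322 d.
k_1 L₀/(k_2−k_1) = 0.419×23.8/(0.702−0.419) = 9.972/0.2830 = 35.24 mg/L.
e^(−k_1 t) = e^(−0.419×3.322) = 0.2486; e^(−k_2 t) = e^(−0.702×3.322) = 0.09708.
D = 35.24 × (0.2486 − 0.09708) + 2.40 × 0.09708 = 5.338 + 0.2330 = 5.571 mg/L.
DO = C_s − D = 8.81 − 5.571 = 3.239 mg/L.

DO ≈ 3.24 mg/L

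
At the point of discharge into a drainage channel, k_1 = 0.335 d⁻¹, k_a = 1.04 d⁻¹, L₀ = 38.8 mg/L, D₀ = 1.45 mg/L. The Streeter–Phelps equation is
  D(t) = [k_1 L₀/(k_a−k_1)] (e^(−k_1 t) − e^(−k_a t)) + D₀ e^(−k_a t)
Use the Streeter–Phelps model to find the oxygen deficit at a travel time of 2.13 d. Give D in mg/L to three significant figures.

D ≈ 7.18 mg/L

k_1 L₀/(k_a−k_1) = 0.335×38.8/(1.04−0.335) = 13.00/0.7050 = 18.44 mg/L.
e^(−k_1 t) = e^(−0.335×2.130) = 0.4899; e^(−k_a t) = e^(−1.04×2.130) = 0.1091.
D = 18.44 × (0.4899 − 0.1091) + 1.45 × 0.1091 = 7.020 + 0.1582 = 7.178 mg/L.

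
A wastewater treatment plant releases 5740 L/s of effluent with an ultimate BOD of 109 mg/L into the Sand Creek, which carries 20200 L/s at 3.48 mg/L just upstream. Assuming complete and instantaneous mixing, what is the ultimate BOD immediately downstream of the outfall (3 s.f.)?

26.8 mg/L

Flow-weighted mixing: C = (Q_r C_r + Q_w C_w)/(Q_r + Q_w)
= (20200×3.48 + 5740×109)/(20200 + 5740) = 696000/25940 = 26.83 mg/L.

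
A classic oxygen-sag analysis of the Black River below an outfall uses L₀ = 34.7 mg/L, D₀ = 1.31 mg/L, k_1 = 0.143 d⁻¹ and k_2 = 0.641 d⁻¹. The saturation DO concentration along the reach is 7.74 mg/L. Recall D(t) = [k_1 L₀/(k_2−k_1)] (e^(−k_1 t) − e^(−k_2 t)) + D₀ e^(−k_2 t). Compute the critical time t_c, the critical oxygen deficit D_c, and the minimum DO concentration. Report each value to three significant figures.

t_c = [1/(k_2−k_1)] ln[(k_2/k_1)(1 − D₀(k_2−k_1)/(k_1 L₀))]
= [1/(0.641−0.143)] ln[(0.641/0.143)(1 − 1.31×0.4980/(0.143×34.7))]
= (1/0.4980) ln[4.483 × 0.8685] = 2.008 × ln(3.893) = 2.008 × 1.359 = 2.729 d.
L(t_c) = L₀ e^(−k_1 t_c) = 34.7 × 0.6769 = 23.49 mg/L, and at the critical point k_2 D_c = k_1 L, so D_c = (0.143/0.641) × 23.49 = 5.240 mg/L.
Minimum DO = C_s − D_c = 7.74 − 5.240 = 2.500 mg/L.

t_c ≈ 2.73 d; D_c ≈ 5.24 mg/L; min DO ≈ 2.50 mg/L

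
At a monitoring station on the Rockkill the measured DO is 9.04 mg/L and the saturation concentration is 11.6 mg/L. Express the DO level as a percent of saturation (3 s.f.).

77.9 % saturation

% saturation = C/C_s × 100 = 9.04/11.6 × 100 = 77.9 %.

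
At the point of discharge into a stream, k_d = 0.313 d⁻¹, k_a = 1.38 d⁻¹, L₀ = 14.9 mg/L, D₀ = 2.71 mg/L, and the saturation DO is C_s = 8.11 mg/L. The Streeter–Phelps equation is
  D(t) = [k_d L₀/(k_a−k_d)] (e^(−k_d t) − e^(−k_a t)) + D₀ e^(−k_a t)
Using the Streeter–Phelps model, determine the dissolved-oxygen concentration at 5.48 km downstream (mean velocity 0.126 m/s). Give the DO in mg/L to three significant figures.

DO ≈ 5.21 mg/L

Travel time t = x/v = 5.48 km / (0.126 m/s) = 5480 m / 0.126 m/s = 43490 s = 0.5034 d.
k_d L₀/(k_a−k_d) = 0.313×14.9/(1.38−0.313) = 4.664/1.067 = 4.371 mg/L.
e^(−k_d t) = e^(−0.313×0.5034) = 0.8542; e^(−k_a t) = e^(−1.38×0.5034) = 0.4992.
D = 4.371 × (0.8542 − 0.4992) + 2.71 × 0.4992 = 1.552 + 1.353 = 2.905 mg/L.
DO = C_s − D = 8.11 − 2.905 = 5.205 mg/L.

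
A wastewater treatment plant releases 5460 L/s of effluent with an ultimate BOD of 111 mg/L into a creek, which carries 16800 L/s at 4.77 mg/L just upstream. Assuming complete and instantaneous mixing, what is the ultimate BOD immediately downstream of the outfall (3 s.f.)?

30.8 mg/L

Flow-weighted mixing: C = (Q_r C_r + Q_w C_w)/(Q_r + Q_w)
= (16800×4.77 + 5460×111)/(16800 + 5460) = 686200/22260 = 30.83 mg/L.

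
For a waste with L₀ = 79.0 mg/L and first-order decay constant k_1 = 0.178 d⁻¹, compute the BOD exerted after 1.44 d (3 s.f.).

y_t = L₀(1 − e^(−k_1 t)) = 79.0 × (1 − e^(−0.178×1.44))
= 79.0 × (1 − 0.7739) = 79.0 × 0.2261 = 17.86 mg/L.

y ≈ 17.9 mg/L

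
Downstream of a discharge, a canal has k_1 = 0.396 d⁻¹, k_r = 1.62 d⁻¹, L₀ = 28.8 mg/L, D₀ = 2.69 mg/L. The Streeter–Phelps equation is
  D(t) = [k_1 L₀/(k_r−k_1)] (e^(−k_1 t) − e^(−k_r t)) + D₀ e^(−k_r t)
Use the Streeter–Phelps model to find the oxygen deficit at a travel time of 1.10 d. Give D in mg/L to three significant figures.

D ≈ 4.91 mg/L

k_1 L₀/(k_r−k_1) = 0.396×28.8/(1.62−0.396) = 11.40/1.224 = 9.318 mg/L.
e^(−k_1 t) = e^(−0.396×1.100) = 0.6469; e^(−k_r t) = e^(−1.62×1.100) = 0.1683.
D = 9.318 × (0.6469 − 0.1683) + 2.69 × 0.1683 = 4.459 + 0.4527 = 4.912 mg/L.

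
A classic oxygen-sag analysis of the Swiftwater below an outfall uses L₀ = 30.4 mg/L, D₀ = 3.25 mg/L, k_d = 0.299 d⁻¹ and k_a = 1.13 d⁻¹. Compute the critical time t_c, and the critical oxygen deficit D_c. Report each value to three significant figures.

t_c = [1/(k_a−k_d)] ln[(k_a/k_d)(1 − D₀(k_a−k_d)/(k_d L₀))]
= [1/(1.13−0.299)] ln[(1.13/0.299)(1 − 3.25×0.8310/(0.299×30.4))]
= (1/0.8310) ln[3.779 × 0.7029] = 1.203 × ln(2.656) = 1.203 × 0.9770 = 1.176 d.
D_c = (k_d/k_a) L₀ e^(−k_d t_c) = (0.299/1.13) × 30.4 × e^(−0.299×1.176) = 0.2646 × 30.4 × 0.7036 = 5.660 mg/L.

t_c ≈ 1.18 d; D_c ≈ 5.66 mg/L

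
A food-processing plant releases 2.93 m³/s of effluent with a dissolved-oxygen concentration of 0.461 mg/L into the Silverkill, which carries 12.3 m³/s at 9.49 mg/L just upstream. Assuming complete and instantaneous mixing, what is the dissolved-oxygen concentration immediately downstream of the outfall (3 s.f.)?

7.75 mg/L

Flow-weighted mixing: C = (Q_r C_r + Q_w C_w)/(Q_r + Q_w)
= (12.3×9.49 + 2.93×0.461)/(12.3 + 2.93) = 118.1/15.23 = 7.753 mg/L.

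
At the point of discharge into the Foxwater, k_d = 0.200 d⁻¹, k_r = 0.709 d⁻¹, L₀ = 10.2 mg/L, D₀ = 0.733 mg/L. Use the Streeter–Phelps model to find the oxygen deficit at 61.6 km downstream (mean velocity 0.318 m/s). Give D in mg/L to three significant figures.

Travel time t = x/v = 61.6 km / (0.318 m/s) = 61600 m / 0.318 m/s = 193700 s = 2.242 d.
k_d L₀/(k_r−k_d) = 0.200×10.2/(0.709−0.200) = 2.040/0.5090 = 4.008 mg/L.
e^(−k_d t) = e^(−0.200×2.242) = 0.6386; e^(−k_r t) = e^(−0.709×2.242) = 0.2040.
D = 4.008 × (0.6386 − 0.2040) + 0.733 × 0.2040 = 1.742 + 0.1495 = 1.892 mg/L.

D ≈ 1.89 mg/L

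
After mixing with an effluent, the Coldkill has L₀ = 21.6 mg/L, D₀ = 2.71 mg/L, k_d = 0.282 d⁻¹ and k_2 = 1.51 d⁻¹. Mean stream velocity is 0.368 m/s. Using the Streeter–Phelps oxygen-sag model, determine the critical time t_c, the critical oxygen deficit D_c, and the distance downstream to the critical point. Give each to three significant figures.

t_c ≈ 0.723 d; D_c ≈ 3.29 mg/L; x_c ≈ 23.0 km

At the critical point dD/dt = 0, so k_d L₀ e^(−k_d t) = k_2 D. Substituting D(t) from the Streeter–Phelps equation and solving for t gives
t_c = ln[(k_2/k_d)(1 − D₀(k_2−k_d)/(k_d L₀))] / (k_2−k_d).
Here k_2−k_d = 1.228 d⁻¹ and 1 − D₀(k_2−k_d)/(k_d L₀) = 1 − 2.71×1.228/(0.282×21.6) = 0.4537, so
t_c = ln(5.355 × 0.4537) / 1.228 = 0.8875 / 1.228 = 0.7228 d.
L(t_c) = L₀ e^(−k_d t_c) = 21.6 × 0.8156 = 17.62 mg/L, and at the critical point k_2 D_c = k_d L, so D_c = (0.282/1.51) × 17.62 = 3.290 mg/L.
x_c = v t_c = 0.368 m/s × 0.7228 d × 86400 s/d = 22980 m ≈ 23.0 km.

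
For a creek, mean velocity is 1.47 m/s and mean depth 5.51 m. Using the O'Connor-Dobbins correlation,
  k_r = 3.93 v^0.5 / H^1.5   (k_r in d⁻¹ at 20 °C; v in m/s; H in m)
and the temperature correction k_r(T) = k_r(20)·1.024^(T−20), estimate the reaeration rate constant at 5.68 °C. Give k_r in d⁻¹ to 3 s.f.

k_r ≈ 0.262 d⁻¹

k_r(20) = 3.93 × 1.47^0.5 / 5.51^1.5 = 3.93 × 1.212 / 12.93 = 0.3684 d⁻¹.
k_r(5.68) = 0.3684 × 1.024^(5.68−20) = 0.3684 × 0.7120 = 0.2623 d⁻¹.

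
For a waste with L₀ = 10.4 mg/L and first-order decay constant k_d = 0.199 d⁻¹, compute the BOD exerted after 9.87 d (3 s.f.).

y_t = L₀(1 − e^(−k_d t)) = 10.4 × (1 − e^(−0.199×9.87))
= 10.4 × (1 − 0.1403) = 10.4 × 0.8597 = 8.941 mg/L.

y ≈ 8.94 mg/L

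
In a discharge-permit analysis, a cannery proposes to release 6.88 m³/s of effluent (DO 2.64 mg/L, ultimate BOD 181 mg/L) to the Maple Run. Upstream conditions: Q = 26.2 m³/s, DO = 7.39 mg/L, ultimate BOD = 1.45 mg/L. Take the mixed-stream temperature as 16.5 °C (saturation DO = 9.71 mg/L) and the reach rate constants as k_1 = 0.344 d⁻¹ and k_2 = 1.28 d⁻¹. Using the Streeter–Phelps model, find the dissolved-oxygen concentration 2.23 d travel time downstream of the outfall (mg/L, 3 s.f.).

Mixed DO = (26.2×7.39 + 6.88×2.64)/(26.2+6.88) = 211.8/33.08 = 6.402 mg/L.
Mixed L₀ = (26.2×1.45 + 6.88×181)/(33.08) = 1283/33.08 = 38.79 mg/L.
Initial deficit D₀ = C_s − DO₀ = 9.71 − 6.402 = 3.308 mg/L.
D(2.23) = [0.344×38.79/(1.28−0.344)](e^(−0.344×2.23) − e^(−1.28×2.23)) + 3.308 e^(−1.28×2.23)
= 14.26 × (0.4643 − 0.05759) + 3.308 × 0.05759 = 5.990 mg/L.
DO = 9.71 − 5.990 = 3.720 mg/L.

DO ≈ 3.72 mg/L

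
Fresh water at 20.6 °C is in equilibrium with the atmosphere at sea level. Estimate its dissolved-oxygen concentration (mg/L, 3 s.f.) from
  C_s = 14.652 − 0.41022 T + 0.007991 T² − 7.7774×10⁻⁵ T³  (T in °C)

C_s = 14.652 − 0.41022×20.6 + 0.007991×20.6² − 7.7774×10⁻⁵×20.6³ = 8.913 mg/L.

C_s ≈ 8.91 mg/L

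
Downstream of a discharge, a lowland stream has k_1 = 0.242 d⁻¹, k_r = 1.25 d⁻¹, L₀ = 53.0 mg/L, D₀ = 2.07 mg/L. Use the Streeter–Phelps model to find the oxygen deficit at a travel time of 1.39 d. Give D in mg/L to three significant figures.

D ≈ 7.21 mg/L

k_1 L₀/(k_r−k_1) = 0.242×53.0/(1.25−0.242) = 12.83/1.008 = 12.72 mg/L.
e^(−k_1 t) = e^(−0.242×1.390) = 0.7144; e^(−k_r t) = e^(−1.25×1.390) = 0.1760.
D = 12.72 × (0.7144 − 0.1760) + 2.07 × 0.1760 = 6.851 + 0.3642 = 7.215 mg/L.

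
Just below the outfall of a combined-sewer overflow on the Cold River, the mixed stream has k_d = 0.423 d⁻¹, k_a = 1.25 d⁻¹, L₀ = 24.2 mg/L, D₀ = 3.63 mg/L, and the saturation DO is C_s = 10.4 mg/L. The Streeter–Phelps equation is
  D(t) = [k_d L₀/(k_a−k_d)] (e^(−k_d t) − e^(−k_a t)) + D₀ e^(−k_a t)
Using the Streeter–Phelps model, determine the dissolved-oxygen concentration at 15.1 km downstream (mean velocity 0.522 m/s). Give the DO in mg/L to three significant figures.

Travel time t = x/v = 15.1 km / (0.522 m/s) = 15100 m / 0.522 m/s = 28930 s = 0.3348 d.
k_d L₀/(k_a−k_d) = 0.423×24.2/(1.25−0.423) = 10.24/0.8270 = 12.38 mg/L.
e^(−k_d t) = e^(−0.423×0.3348) = 0.8679; e^(−k_a t) = e^(−1.25×0.3348) = 0.6580.
D = 12.38 × (0.8679 − 0.6580) + 3.63 × 0.6580 = 2.598 + 2.389 = 4.987 mg/L.
DO = C_s − D = 10.4 − 4.987 = 5.413 mg/L.

DO ≈ 5.41 mg/L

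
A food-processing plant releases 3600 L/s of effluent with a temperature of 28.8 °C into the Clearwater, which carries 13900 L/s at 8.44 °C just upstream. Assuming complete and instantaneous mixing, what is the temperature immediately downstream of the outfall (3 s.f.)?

12.6 °C

Flow-weighted mixing: C = (Q_r C_r + Q_w C_w)/(Q_r + Q_w)
= (13900×8.44 + 3600×28.8)/(13900 + 3600) = 221000/17500 = 12.63 °C.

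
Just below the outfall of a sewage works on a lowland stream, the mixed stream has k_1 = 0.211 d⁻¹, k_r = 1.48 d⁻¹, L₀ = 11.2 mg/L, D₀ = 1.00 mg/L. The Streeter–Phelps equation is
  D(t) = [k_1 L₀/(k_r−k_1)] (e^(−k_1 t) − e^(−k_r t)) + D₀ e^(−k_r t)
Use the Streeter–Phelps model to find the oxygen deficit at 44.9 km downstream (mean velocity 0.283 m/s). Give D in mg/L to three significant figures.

Travel time t = x/v = 44.9 km / (0.283 m/s) = 44900 m / 0.283 m/s = 158700 s = 1.836 d.
k_1 L₀/(k_r−k_1) = 0.211×11.2/(1.48−0.211) = 2.363/1.269 = 1.862 mg/L.
e^(−k_1 t) = e^(−0.211×1.836) = 0.6788; e^(−k_r t) = e^(−1.48×1.836) = 0.06602.
D = 1.862 × (0.6788 − 0.06602) + 1.00 × 0.06602 = 1.141 + 0.06602 = 1.207 mg/L.

D ≈ 1.21 mg/L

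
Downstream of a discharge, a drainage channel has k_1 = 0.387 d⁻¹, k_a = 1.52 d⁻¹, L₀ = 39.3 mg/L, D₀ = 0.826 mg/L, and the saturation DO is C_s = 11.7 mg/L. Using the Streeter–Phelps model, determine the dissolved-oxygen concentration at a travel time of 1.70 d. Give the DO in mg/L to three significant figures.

DO ≈ 5.70 mg/L

k_1 L₀/(k_a−k_1) = 0.387×39.3/(1.52−0.387) = 15.21/1.133 = 13.42 mg/L.
e^(−k_1 t) = e^(−0.387×1.700) = 0.5179; e^(−k_a t) = e^(−1.52×1.700) = 0.07547.
D = 13.42 × (0.5179 − 0.07547) + 0.826 × 0.07547 = 5.940 + 0.06234 = 6.002 mg/L.
DO = C_s − D = 11.7 − 6.002 = 5.698 mg/L.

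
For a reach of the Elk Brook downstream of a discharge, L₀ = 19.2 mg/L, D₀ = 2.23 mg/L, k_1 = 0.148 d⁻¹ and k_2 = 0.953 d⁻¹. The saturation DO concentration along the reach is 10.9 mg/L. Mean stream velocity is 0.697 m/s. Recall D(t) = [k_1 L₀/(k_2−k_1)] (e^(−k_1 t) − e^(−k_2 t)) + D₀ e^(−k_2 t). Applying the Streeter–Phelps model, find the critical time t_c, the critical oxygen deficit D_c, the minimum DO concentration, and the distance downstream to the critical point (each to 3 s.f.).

t_c ≈ 1.07 d; D_c ≈ 2.54 mg/L; min DO ≈ 8.36 mg/L; x_c ≈ 64.6 km

With k_2/k_1 = 6.439 and 1 − D₀(k_2−k_1)/(k_1 L₀) = 0.3683,
t_c = ln(6.439 × 0.3683) / (0.953 − 0.148) = ln(2.371) / 0.8050 = 0.8634/0.8050 = 1.073 d.
L(t_c) = L₀ e^(−k_1 t_c) = 19.2 × 0.8532 = 16.38 mg/L, and at the critical point k_2 D_c = k_1 L, so D_c = (0.148/0.953) × 16.38 = 2.544 mg/L.
Minimum DO = C_s − D_c = 10.9 − 2.544 = 8.356 mg/L.
x_c = v t_c = 0.697 m/s × 1.073 d × 86400 s/d = 64590 m ≈ 64.6 km.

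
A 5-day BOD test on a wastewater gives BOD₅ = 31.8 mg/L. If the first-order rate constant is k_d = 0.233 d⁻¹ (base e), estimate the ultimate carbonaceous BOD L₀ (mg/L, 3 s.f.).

L₀ ≈ 46.2 mg/L

BOD₅ = L₀(1 − e^(−5k_d)) ⇒ L₀ = BOD₅ / (1 − e^(−5×0.233))
= 31.8 / (1 − 0.3119) = 31.8 / 0.6881 = 46.22 mg/L.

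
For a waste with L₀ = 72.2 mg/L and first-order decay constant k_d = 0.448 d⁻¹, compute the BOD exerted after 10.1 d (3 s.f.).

y ≈ 71.4 mg/L

y_t = L₀(1 − e^(−k_d t)) = 72.2 × (1 − e^(−0.448×10.1))
= 72.2 × (1 − 0.01084) = 72.2 × 0.9892 = 71.42 mg/L.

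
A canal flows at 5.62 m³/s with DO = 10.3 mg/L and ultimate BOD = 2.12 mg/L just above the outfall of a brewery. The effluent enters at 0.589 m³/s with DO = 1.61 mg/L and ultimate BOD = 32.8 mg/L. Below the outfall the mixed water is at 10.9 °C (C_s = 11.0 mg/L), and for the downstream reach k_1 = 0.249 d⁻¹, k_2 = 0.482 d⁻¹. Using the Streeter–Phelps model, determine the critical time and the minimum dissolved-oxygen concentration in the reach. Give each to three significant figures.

t_c ≈ 1.40 d; minimum DO ≈ 9.17 mg/L

Mixed DO = (5.62×10.3 + 0.589×1.61)/(5.62+0.589) = 58.83/6.209 = 9.476 mg/L.
Mixed L₀ = (5.62×2.12 + 0.589×32.8)/(6.209) = 31.23/6.209 = 5.030 mg/L.
Initial deficit D₀ = C_s − DO₀ = 11.0 − 9.476 = 1.524 mg/L.
t_c = (1/0.2330) ln[(0.482/0.249)(1 − 1.524×0.2330/(0.249×5.030))] = 4.292 × ln(1.387) = 1.404 d.
D_c = (0.249/0.482) × 5.030 × e^(−0.249×1.404) = 0.5166 × 5.030 × 0.7050 = 1.832 mg/L.
Minimum DO = 11.0 − 1.832 = 9.168 mg/L.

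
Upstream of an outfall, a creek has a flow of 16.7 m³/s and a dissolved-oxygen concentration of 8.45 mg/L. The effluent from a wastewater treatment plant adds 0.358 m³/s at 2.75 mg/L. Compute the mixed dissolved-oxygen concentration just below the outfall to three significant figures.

Flow-weighted mixing: C = (Q_r C_r + Q_w C_w)/(Q_r + Q_w)
= (16.7×8.45 + 0.358×2.75)/(16.7 + 0.358) = 142.1/17.06 = 8.330 mg/L.

8.33 mg/L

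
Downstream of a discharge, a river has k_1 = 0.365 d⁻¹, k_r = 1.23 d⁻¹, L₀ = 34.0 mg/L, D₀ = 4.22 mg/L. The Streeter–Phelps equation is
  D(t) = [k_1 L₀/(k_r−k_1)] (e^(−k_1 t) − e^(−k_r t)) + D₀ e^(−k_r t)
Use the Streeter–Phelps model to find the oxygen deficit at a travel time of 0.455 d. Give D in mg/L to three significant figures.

D ≈ 6.36 mg/L

k_1 L₀/(k_r−k_1) = 0.365×34.0/(1.23−0.365) = 12.41/0.8650 = 14.35 mg/L.
e^(−k_1 t) = e^(−0.365×0.4550) = 0.8470; e^(−k_r t) = e^(−1.23×0.4550) = 0.5714.
D = 14.35 × (0.8470 − 0.5714) + 4.22 × 0.5714 = 3.954 + 2.411 = 6.365 mg/L.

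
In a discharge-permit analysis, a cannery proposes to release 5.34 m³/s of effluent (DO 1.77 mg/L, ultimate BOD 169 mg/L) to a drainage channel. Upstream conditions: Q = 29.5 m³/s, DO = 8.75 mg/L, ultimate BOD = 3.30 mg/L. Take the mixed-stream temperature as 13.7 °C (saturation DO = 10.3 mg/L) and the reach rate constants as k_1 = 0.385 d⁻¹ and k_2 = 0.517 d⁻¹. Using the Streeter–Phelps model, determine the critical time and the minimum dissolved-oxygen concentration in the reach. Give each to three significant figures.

t_c ≈ 1.99 d; minimum DO ≈ 0.376 mg/L

Mixed DO = (29.5×8.75 + 5.34×1.77)/(29.5+5.34) = 267.6/34.84 = 7.680 mg/L.
Mixed L₀ = (29.5×3.30 + 5.34×169)/(34.84) = 999.8/34.84 = 28.70 mg/L.
Initial deficit D₀ = C_s − DO₀ = 10.3 − 7.680 = 2.620 mg/L.
t_c = (1/0.1320) ln[(0.517/0.385)(1 − 2.620×0.1320/(0.385×28.70))] = 7.576 × ln(1.301) = 1.992 d.
D_c = (0.385/0.517) × 28.70 × e^(−0.385×1.992) = 0.7447 × 28.70 × 0.4644 = 9.924 mg/L.
Minimum DO = 10.3 − 9.924 = 0.3764 mg/L.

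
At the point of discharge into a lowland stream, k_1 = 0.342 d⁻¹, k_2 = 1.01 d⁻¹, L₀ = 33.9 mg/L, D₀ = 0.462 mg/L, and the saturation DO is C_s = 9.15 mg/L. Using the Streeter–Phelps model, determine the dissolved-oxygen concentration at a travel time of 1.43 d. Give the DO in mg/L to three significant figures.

DO ≈ 2.49 mg/L

k_1 L₀/(k_2−k_1) = 0.342×33.9/(1.01−0.342) = 11.59/0.6680 = 17.36 mg/L.
e^(−k_1 t) = e^(−0.342×1.430) = 0.6132; e^(−k_2 t) = e^(−1.01×1.430) = 0.2359.
D = 17.36 × (0.6132 − 0.2359) + 0.462 × 0.2359 = 6.548 + 0.1090 = 6.657 mg/L.
DO = C_s − D = 9.15 − 6.657 = 2.493 mg/L.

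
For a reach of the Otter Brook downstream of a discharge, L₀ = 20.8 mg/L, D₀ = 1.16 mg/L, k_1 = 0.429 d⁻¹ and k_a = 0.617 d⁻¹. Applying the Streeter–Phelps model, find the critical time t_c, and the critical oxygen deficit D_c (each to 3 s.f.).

t_c = [1/(k_a−k_1)] ln[(k_a/k_1)(1 − D₀(k_a−k_1)/(k_1 L₀))]
= [1/(0.617−0.429)] ln[(0.617/0.429)(1 − 1.16×0.1880/(0.429×20.8))]
= (1/0.1880) ln[1.438 × 0.9756] = 5.319 × ln(1.403) = 5.319 × 0.3387 = 1.801 d.
L(t_c) = L₀ e^(−k_1 t_c) = 20.8 × 0.4617 = 9.604 mg/L, and at the critical point k_a D_c = k_1 L, so D_c = (0.429/0.617) × 9.604 = 6.677 mg/L.

t_c ≈ 1.80 d; D_c ≈ 6.68 mg/L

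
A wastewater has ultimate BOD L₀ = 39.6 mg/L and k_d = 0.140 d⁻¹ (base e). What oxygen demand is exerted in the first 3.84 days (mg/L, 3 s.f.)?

y_t = L₀(1 − e^(−k_d t)) = 39.6 × (1 − e^(−0.140×3.84))
= 39.6 × (1 − 0.5841) = 39.6 × 0.4159 = 16.47 mg/L.

y ≈ 16.5 mg/L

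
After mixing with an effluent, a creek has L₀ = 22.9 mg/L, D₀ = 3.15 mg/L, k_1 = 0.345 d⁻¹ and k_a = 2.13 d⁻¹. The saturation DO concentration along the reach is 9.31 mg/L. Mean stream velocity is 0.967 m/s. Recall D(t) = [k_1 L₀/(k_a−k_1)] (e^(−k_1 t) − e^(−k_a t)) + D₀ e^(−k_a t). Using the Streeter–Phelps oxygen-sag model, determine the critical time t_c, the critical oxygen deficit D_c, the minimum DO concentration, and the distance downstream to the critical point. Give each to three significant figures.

t_c ≈ 0.323 d; D_c ≈ 3.32 mg/L; min DO ≈ 5.99 mg/L; x_c ≈ 27.0 km

With k_a/k_1 = 6.174 and 1 − D₀(k_a−k_1)/(k_1 L₀) = 0.2883,
t_c = ln(6.174 × 0.2883) / (2.13 − 0.345) = ln(1.780) / 1.785 = 0.5766/1.785 = 0.3230 d.
D_c = (k_1/k_a) L₀ e^(−k_1 t_c) = (0.345/2.13) × 22.9 × e^(−0.345×0.3230) = 0.1620 × 22.9 × 0.8945 = 3.318 mg/L.
Minimum DO = C_s − D_c = 9.31 − 3.318 = 5.992 mg/L.
x_c = v t_c = 0.967 m/s × 0.3230 d × 86400 s/d = 26990 m ≈ 27.0 km.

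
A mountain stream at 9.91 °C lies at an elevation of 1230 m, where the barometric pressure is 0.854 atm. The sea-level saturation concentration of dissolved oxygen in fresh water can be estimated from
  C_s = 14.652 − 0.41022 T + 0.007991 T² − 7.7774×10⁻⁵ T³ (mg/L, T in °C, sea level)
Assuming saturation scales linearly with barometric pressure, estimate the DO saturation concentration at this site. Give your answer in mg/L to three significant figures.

C_s ≈ 9.65 mg/L

At sea level: C_s = 14.652 − 0.41022×9.91 + 0.007991×9.91² − 7.7774×10⁻⁵×9.91³ = 11.30 mg/L.
Pressure correction: C_s' = 11.30 × 0.854 = 9.647 mg/L.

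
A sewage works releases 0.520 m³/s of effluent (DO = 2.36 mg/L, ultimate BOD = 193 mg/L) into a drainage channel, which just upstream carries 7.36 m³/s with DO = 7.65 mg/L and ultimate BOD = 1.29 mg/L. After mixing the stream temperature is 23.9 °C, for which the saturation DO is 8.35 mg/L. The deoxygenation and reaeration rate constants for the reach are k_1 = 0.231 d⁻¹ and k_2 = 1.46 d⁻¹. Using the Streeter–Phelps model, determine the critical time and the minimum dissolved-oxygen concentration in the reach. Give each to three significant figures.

t_c ≈ 1.08 d; minimum DO ≈ 6.63 mg/L

Mixed DO = (7.36×7.65 + 0.520×2.36)/(7.36+0.520) = 57.53/7.880 = 7.301 mg/L.
Mixed L₀ = (7.36×1.29 + 0.520×193)/(7.880) = 109.9/7.880 = 13.94 mg/L.
Initial deficit D₀ = C_s − DO₀ = 8.35 − 7.301 = 1.049 mg/L.
t_c = (1/1.229) ln[(1.46/0.231)(1 − 1.049×1.229/(0.231×13.94))] = 0.8137 × ln(3.790) = 1.084 d.
D_c = (0.231/1.46) × 13.94 × e^(−0.231×1.084) = 0.1582 × 13.94 × 0.7785 = 1.717 mg/L.
Minimum DO = 8.35 − 1.717 = 6.633 mg/L.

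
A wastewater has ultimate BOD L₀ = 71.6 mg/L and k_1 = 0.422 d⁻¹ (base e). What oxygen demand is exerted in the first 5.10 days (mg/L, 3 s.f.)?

y_t = L₀(1 − e^(−k_1 t)) = 71.6 × (1 − e^(−0.422×5.10))
= 71.6 × (1 − 0.1162) = 71.6 × 0.8838 = 63.28 mg/L.

y ≈ 63.3 mg/L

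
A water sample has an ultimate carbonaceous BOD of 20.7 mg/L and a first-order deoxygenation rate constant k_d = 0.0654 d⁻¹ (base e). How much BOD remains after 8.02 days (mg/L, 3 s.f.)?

L_t = L₀ e^(−k_d t) = 20.7 × e^(−0.0654×8.02) = 20.7 × 0.5918 = 12.25 mg/L.

L ≈ 12.3 mg/L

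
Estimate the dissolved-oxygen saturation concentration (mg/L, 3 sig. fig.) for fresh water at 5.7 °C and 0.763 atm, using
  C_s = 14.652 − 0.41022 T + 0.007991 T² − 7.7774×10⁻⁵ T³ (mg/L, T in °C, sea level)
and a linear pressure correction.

At sea level: C_s = 14.652 − 0.41022×5.7 + 0.007991×5.7² − 7.7774×10⁻⁵×5.7³ = 12.56 mg/L.
Pressure correction: C_s' = 12.56 × 0.763 = 9.582 mg/L.

C_s ≈ 9.58 mg/L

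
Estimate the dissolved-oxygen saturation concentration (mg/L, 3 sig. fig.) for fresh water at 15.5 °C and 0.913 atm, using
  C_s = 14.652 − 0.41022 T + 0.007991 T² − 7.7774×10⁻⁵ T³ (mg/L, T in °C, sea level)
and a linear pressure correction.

At sea level: C_s = 14.652 − 0.41022×15.5 + 0.007991×15.5² − 7.7774×10⁻⁵×15.5³ = 9.924 mg/L.
Pressure correction: C_s' = 9.924 × 0.913 = 9.060 mg/L.

C_s ≈ 9.06 mg/L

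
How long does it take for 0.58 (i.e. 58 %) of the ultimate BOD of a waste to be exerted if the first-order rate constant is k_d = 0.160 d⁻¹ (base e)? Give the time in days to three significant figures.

y/L₀ = 1 − e^(−k_d t) = 0.58 ⇒ e^(−k_d t) = 0.420
t = −ln(0.420) / 0.160 = 0.8675 / 0.160 = 5.422 d.

t ≈ 5.42 d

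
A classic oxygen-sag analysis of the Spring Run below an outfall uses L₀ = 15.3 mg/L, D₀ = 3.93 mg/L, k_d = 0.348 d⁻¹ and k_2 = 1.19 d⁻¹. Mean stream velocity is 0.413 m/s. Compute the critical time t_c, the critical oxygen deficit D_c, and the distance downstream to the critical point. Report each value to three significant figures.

At the critical point dD/dt = 0, so k_d L₀ e^(−k_d t) = k_2 D. Substituting D(t) from the Streeter–Phelps equation and solving for t gives
t_c = ln[(k_2/k_d)(1 − D₀(k_2−k_d)/(k_d L₀))] / (k_2−k_d).
Here k_2−k_d = 0.8420 d⁻¹ and 1 − D₀(k_2−k_d)/(k_d L₀) = 1 − 3.93×0.8420/(0.348×15.3) = 0.3785, so
t_c = ln(3.420 × 0.3785) / 0.8420 = 0.2580 / 0.8420 = 0.3064 d.
L(t_c) = L₀ e^(−k_d t_c) = 15.3 × 0.8989 = 13.75 mg/L, and at the critical point k_2 D_c = k_d L, so D_c = (0.348/1.19) × 13.75 = 4.022 mg/L.
x_c = v t_c = 0.413 m/s × 0.3064 d × 86400 s/d = 10930 m ≈ 10.9 km.

t_c ≈ 0.306 d; D_c ≈ 4.02 mg/L; x_c ≈ 10.9 km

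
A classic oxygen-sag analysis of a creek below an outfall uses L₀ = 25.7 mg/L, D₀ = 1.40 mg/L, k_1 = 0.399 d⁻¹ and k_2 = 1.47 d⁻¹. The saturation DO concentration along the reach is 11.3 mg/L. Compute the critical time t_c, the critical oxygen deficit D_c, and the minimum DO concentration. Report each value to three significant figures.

t_c ≈ 1.07 d; D_c ≈ 4.55 mg/L; min DO ≈ 6.75 mg/L

At the critical point dD/dt = 0, so k_1 L₀ e^(−k_1 t) = k_2 D. Substituting D(t) from the Streeter–Phelps equation and solving for t gives
t_c = ln[(k_2/k_1)(1 − D₀(k_2−k_1)/(k_1 L₀))] / (k_2−k_1).
Here k_2−k_1 = 1.071 d⁻¹ and 1 − D₀(k_2−k_1)/(k_1 L₀) = 1 − 1.40×1.071/(0.399×25.7) = 0.8538, so
t_c = ln(3.684 × 0.8538) / 1.071 = 1.146 / 1.071 = 1.070 d.
D_c = (k_1/k_2) L₀ e^(−k_1 t_c) = (0.399/1.47) × 25.7 × e^(−0.399×1.070) = 0.2714 × 25.7 × 0.6525 = 4.552 mg/L.
Minimum DO = C_s − D_c = 11.3 − 4.552 = 6.748 mg/L.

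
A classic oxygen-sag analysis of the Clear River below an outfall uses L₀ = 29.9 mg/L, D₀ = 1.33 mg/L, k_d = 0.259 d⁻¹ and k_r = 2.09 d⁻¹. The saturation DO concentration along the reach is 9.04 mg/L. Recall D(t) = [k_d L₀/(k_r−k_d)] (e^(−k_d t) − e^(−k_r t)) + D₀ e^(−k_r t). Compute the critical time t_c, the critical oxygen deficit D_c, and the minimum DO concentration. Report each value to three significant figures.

At the critical point dD/dt = 0, so k_d L₀ e^(−k_d t) = k_r D. Substituting D(t) from the Streeter–Phelps equation and solving for t gives
t_c = ln[(k_r/k_d)(1 − D₀(k_r−k_d)/(k_d L₀))] / (k_r−k_d).
Here k_r−k_d = 1.831 d⁻¹ and 1 − D₀(k_r−k_d)/(k_d L₀) = 1 − 1.33×1.831/(0.259×29.9) = 0.6855, so
t_c = ln(8.069 × 0.6855) / 1.831 = 1.711 / 1.831 = 0.9342 d.
D_c = (k_d/k_r) L₀ e^(−k_d t_c) = (0.259/2.09) × 29.9 × e^(−0.259×0.9342) = 0.1239 × 29.9 × 0.7851 = 2.909 mg/L.
Minimum DO = C_s − D_c = 9.04 − 2.909 = 6.131 mg/L.

t_c ≈ 0.934 d; D_c ≈ 2.91 mg/L; min DO ≈ 6.13 mg/L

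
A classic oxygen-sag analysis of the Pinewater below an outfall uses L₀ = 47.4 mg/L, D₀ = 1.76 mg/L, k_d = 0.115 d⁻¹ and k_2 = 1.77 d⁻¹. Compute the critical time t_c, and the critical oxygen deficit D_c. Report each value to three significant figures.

t_c = [1/(k_2−k_d)] ln[(k_2/k_d)(1 − D₀(k_2−k_d)/(k_d L₀))]
= [1/(1.77−0.115)] ln[(1.77/0.115)(1 − 1.76×1.655/(0.115×47.4))]
= (1/1.655) ln[15.39 × 0.4656] = 0.6042 × ln(7.167) = 0.6042 × 1.969 = 1.190 d.
D_c = (k_d/k_2) L₀ e^(−k_d t_c) = (0.115/1.77) × 47.4 × e^(−0.115×1.190) = 0.06497 × 47.4 × 0.8721 = 2.686 mg/L.

t_c ≈ 1.19 d; D_c ≈ 2.69 mg/L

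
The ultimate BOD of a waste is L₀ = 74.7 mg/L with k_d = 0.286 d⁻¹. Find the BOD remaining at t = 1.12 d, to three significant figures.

L ≈ 54.2 mg/L

L_t = L₀ e^(−k_d t) = 74.7 × e^(−0.286×1.12) = 74.7 × 0.7259 = 54.23 mg/L.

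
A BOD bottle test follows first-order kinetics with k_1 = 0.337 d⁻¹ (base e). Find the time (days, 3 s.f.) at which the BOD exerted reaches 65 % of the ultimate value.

y/L₀ = 1 − e^(−k_1 t) = 0.65 ⇒ e^(−k_1 t) = 0.350
t = −ln(0.350) / 0.337 = 1.050 / 0.337 = 3.115 d.

t ≈ 3.12 d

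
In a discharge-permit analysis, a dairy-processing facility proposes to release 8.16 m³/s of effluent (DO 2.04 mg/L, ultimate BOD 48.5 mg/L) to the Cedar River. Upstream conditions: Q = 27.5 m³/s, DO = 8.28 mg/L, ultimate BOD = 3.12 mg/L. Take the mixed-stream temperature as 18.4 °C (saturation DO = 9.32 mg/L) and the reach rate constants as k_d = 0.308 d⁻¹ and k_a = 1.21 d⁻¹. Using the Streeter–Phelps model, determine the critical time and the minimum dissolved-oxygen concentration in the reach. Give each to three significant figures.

Mixed DO = (27.5×8.28 + 8.16×2.04)/(27.5+8.16) = 244.3/35.66 = 6.852 mg/L.
Mixed L₀ = (27.5×3.12 + 8.16×48.5)/(35.66) = 481.6/35.66 = 13.50 mg/L.
Initial deficit D₀ = C_s − DO₀ = 9.32 − 6.852 = 2.468 mg/L.
t_c = (1/0.9020) ln[(1.21/0.308)(1 − 2.468×0.9020/(0.308×13.50))] = 1.109 × ln(1.826) = 0.6676 d.
D_c = (0.308/1.21) × 13.50 × e^(−0.308×0.6676) = 0.2545 × 13.50 × 0.8142 = 2.799 mg/L.
Minimum DO = 9.32 − 2.799 = 6.521 mg/L.

t_c ≈ 0.668 d; minimum DO ≈ 6.52 mg/L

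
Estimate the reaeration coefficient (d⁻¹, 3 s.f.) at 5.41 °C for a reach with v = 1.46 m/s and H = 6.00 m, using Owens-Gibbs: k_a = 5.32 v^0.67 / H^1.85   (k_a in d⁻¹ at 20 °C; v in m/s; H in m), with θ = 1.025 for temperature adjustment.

k_a(20) = 5.32 × 1.46^0.67 / 6.00^1.85 = 5.32 × 1.289 / 27.52 = 0.2491 d⁻¹.
k_a(5.41) = 0.2491 × 1.025^(5.41−20) = 0.2491 × 0.6975 = 0.1738 d⁻¹.

k_a ≈ 0.174 d⁻¹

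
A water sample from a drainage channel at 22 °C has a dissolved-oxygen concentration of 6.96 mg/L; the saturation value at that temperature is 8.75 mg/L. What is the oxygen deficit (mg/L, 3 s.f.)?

D ≈ 1.79 mg/L

D = C_s − C = 8.75 − 6.96 = 1.79 mg/L.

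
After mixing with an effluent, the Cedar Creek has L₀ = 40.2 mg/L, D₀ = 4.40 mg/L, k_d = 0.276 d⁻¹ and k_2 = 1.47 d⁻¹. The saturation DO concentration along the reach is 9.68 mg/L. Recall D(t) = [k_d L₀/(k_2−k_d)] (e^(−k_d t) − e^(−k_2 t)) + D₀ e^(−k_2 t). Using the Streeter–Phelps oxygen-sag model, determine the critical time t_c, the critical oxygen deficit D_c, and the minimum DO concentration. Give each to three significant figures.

t_c ≈ 0.864 d; D_c ≈ 5.95 mg/L; min DO ≈ 3.73 mg/L

With k_2/k_d = 5.326 and 1 − D₀(k_2−k_d)/(k_d L₀) = 0.5265,
t_c = ln(5.326 × 0.5265) / (1.47 − 0.276) = ln(2.804) / 1.194 = 1.031/1.194 = 0.8636 d.
D_c = (k_d/k_2) L₀ e^(−k_d t_c) = (0.276/1.47) × 40.2 × e^(−0.276×0.8636) = 0.1878 × 40.2 × 0.7879 = 5.947 mg/L.
Minimum DO = C_s − D_c = 9.68 − 5.947 = 3.733 mg/L.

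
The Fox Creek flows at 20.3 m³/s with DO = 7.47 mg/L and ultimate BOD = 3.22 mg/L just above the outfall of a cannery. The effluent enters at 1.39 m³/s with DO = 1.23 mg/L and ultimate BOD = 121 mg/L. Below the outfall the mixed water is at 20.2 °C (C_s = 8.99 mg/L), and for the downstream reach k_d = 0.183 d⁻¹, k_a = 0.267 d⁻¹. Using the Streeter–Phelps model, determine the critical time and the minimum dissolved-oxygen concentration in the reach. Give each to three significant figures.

t_c ≈ 3.48 d; minimum DO ≈ 5.09 mg/L

Mixed DO = (20.3×7.47 + 1.39×1.23)/(20.3+1.39) = 153.4/21.69 = 7.070 mg/L.
Mixed L₀ = (20.3×3.22 + 1.39×121)/(21.69) = 233.6/21.69 = 10.77 mg/L.
Initial deficit D₀ = C_s − DO₀ = 8.99 − 7.070 = 1.920 mg/L.
t_c = (1/0.08400) ln[(0.267/0.183)(1 − 1.920×0.08400/(0.183×10.77))] = 11.90 × ln(1.340) = 3.481 d.
D_c = (0.183/0.267) × 10.77 × e^(−0.183×3.481) = 0.6854 × 10.77 × 0.5289 = 3.903 mg/L.
Minimum DO = 8.99 − 3.903 = 5.087 mg/L.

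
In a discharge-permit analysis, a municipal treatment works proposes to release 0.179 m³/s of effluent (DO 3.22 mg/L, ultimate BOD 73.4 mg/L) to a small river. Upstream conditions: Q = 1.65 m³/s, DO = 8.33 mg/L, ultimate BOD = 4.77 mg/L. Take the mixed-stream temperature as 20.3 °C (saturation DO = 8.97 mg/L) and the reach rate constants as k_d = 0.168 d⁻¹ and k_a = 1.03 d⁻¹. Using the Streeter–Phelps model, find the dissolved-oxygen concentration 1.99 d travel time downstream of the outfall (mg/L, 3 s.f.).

Mixed DO = (1.65×8.33 + 0.179×3.22)/(1.65+0.179) = 14.32/1.829 = 7.830 mg/L.
Mixed L₀ = (1.65×4.77 + 0.179×73.4)/(1.829) = 21.01/1.829 = 11.49 mg/L.
Initial deficit D₀ = C_s − DO₀ = 8.97 − 7.830 = 1.140 mg/L.
D(1.99) = [0.168×11.49/(1.03−0.168)](e^(−0.168×1.99) − e^(−1.03×1.99)) + 1.140 e^(−1.03×1.99)
= 2.239 × (0.7158 − 0.1288) + 1.140 × 0.1288 = 1.461 mg/L.
DO = 8.97 − 1.461 = 7.509 mg/L.

DO ≈ 7.51 mg/L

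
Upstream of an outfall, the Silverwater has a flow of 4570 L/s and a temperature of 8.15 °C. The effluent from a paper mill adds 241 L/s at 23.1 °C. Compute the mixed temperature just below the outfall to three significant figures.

8.90 °C

Flow-weighted mixing: C = (Q_r C_r + Q_w C_w)/(Q_r + Q_w)
= (4570×8.15 + 241×23.1)/(4570 + 241) = 42810/4811 = 8.899 °C.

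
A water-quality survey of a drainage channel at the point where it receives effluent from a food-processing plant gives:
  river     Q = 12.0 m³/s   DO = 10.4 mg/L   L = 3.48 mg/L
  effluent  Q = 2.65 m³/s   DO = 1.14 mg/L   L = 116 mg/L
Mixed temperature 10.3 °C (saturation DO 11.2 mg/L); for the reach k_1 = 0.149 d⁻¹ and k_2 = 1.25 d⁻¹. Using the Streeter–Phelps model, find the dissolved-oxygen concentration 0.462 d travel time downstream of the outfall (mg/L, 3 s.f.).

Mixed DO = (12.0×10.4 + 2.65×1.14)/(12.0+2.65) = 127.8/14.65 = 8.725 mg/L.
Mixed L₀ = (12.0×3.48 + 2.65×116)/(14.65) = 349.2/14.65 = 23.83 mg/L.
Initial deficit D₀ = C_s − DO₀ = 11.2 − 8.725 = 2.475 mg/L.
D(0.462) = [0.149×23.83/(1.25−0.149)](e^(−0.149×0.462) − e^(−1.25×0.462)) + 2.475 e^(−1.25×0.462)
= 3.225 × (0.9335 − 0.5613) + 2.475 × 0.5613 = 2.590 mg/L.
DO = 11.2 − 2.590 = 8.610 mg/L.

DO ≈ 8.61 mg/L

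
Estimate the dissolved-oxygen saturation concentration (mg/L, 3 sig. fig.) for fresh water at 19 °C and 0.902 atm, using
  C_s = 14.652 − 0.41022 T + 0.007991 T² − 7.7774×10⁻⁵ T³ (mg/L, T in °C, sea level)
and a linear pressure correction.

C_s ≈ 8.31 mg/L

At sea level: C_s = 14.652 − 0.41022×19 + 0.007991×19² − 7.7774×10⁻⁵×19³ = 9.209 mg/L.
Pressure correction: C_s' = 9.209 × 0.902 = 8.307 mg/L.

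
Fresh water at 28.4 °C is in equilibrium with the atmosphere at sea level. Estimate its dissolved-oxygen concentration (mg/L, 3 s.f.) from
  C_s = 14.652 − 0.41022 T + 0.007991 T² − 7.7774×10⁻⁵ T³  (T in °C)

C_s ≈ 7.67 mg/L

C_s = 14.652 − 0.41022×28.4 + 0.007991×28.4² − 7.7774×10⁻⁵×28.4³ = 7.665 mg/L.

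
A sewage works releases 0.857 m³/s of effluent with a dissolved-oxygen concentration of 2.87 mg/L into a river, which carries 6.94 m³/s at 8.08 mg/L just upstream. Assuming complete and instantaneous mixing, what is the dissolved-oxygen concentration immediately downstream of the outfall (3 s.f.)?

7.51 mg/L

Flow-weighted mixing: C = (Q_r C_r + Q_w C_w)/(Q_r + Q_w)
= (6.94×8.08 + 0.857×2.87)/(6.94 + 0.857) = 58.53/7.797 = 7.507 mg/L.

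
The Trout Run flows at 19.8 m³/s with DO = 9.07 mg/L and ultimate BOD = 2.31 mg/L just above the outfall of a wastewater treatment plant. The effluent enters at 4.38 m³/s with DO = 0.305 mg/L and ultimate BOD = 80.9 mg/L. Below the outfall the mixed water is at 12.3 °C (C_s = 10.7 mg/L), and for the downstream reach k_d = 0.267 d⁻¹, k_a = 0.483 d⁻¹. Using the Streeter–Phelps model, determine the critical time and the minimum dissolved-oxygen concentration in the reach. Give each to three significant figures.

Mixed DO = (19.8×9.07 + 4.38×0.305)/(19.8+4.38) = 180.9/24.18 = 7.482 mg/L.
Mixed L₀ = (19.8×2.31 + 4.38×80.9)/(24.18) = 400.1/24.18 = 16.55 mg/L.
Initial deficit D₀ = C_s − DO₀ = 10.7 − 7.482 = 3.218 mg/L.
t_c = (1/0.2160) ln[(0.483/0.267)(1 − 3.218×0.2160/(0.267×16.55))] = 4.630 × ln(1.524) = 1.952 d.
D_c = (0.267/0.483) × 16.55 × e^(−0.267×1.952) = 0.5528 × 16.55 × 0.5938 = 5.432 mg/L.
Minimum DO = 10.7 − 5.432 = 5.268 mg/L.

t_c ≈ 1.95 d; minimum DO ≈ 5.27 mg/L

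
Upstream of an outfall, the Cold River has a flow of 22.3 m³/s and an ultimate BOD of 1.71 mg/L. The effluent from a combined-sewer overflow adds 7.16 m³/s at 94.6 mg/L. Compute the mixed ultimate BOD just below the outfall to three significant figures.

24.3 mg/L

Flow-weighted mixing: C = (Q_r C_r + Q_w C_w)/(Q_r + Q_w)
= (22.3×1.71 + 7.16×94.6)/(22.3 + 7.16) = 715.5/29.46 = 24.29 mg/L.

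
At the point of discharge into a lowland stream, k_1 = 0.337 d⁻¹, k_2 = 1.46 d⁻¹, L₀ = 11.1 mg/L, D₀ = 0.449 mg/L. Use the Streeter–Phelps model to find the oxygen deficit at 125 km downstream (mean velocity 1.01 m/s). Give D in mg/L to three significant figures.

Travel time t = x/v = 125 km / (1.01 m/s) = 125000 m / 1.01 m/s = 123800 s = 1.432 d.
k_1 L₀/(k_2−k_1) = 0.337×11.1/(1.46−0.337) = 3.741/1.123 = 3.331 mg/L.
e^(−k_1 t) = e^(−0.337×1.432) = 0.6171; e^(−k_2 t) = e^(−1.46×1.432) = 0.1235.
D = 3.331 × (0.6171 − 0.1235) + 0.449 × 0.1235 = 1.644 + 0.05546 = 1.700 mg/L.

D ≈ 1.70 mg/L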